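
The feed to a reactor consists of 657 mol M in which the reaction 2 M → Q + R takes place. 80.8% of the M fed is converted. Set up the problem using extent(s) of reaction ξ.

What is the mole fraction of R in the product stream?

M reacted = 0.808 × 657 = 530.9 mol; ν_M = −2, so ξ = 530.9/2 = 265.4 mol.
Outlet amounts (n = n₀ + ν ξ):
  M: 657 − 2(265.4) = 126.1
  Q: 0 + 1(265.4) = 265.4
  R: 0 + 1(265.4) = 265.4
Total out = 657 mol; y_R = 265.4 / 657 = 0.404.

0.404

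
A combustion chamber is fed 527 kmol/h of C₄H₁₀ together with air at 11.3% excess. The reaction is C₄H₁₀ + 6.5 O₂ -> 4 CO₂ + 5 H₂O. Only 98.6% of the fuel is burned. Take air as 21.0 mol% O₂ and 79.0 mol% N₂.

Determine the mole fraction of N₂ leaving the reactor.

Stoichiometric O₂ = 6.5 × 527 = 3426 kmol/h; O₂ fed = 3426 × 1.113 = 3813 kmol/h.
N₂ fed = 3813 × 79/21 = 14340 kmol/h.
Fuel reacted = 0.986 × 527 → ξ = 519.6 kmol/h.
Outlet (n = n₀ + ν ξ):
  C₄H₁₀: 527 − 1(519.6) = 7.378
  O₂: 3813 − 6.5(519.6) = 435
  N₂: 14340 (inert)
  CO₂: 0 + 4(519.6) = 2078
  H₂O: 0 + 5(519.6) = 2598
Total out = 19460 kmol/h; y_N₂ = 14340 / 19460 = 0.737.

0.737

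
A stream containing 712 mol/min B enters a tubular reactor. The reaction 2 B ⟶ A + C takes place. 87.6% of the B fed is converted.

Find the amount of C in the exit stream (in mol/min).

B reacted = 0.876 × 712 = 623.7 mol/min; ν_B = −2, so ξ = 623.7/2 = 311.9 mol/min.
Outlet amounts (n = n₀ + ν ξ):
  B: 712 − 2(311.9) = 88.29
  A: 0 + 1(311.9) = 311.9
  C: 0 + 1(311.9) = 311.9

312 mol/min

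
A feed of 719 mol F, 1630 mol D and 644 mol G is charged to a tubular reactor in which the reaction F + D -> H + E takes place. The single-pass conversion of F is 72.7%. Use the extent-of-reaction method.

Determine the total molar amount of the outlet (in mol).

2990 mol

F reacted = 0.727 × 719 = 522.7 mol; ν_F = −1, so ξ = 522.7/1 = 522.7 mol.
Outlet amounts (n = n₀ + ν ξ):
  F: 719 − 1(522.7) = 196.3
  D: 1630 − 1(522.7) = 1107
  H: 0 + 1(522.7) = 522.7
  E: 0 + 1(522.7) = 522.7
  G: 644 (inert)
Total out = 196.3 + 1107 + 522.7 + 522.7 + 644 = 2993 mol.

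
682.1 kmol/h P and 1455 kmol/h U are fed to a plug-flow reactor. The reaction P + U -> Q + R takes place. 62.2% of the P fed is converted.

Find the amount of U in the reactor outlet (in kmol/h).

P reacted = 0.622 × 682.1 = 424.3 kmol/h; ν_P = −1, so ξ = 424.3/1 = 424.3 kmol/h.
Outlet amounts (n = n₀ + ν ξ):
  P: 682.1 − 1(424.3) = 257.8
  U: 1455 − 1(424.3) = 1031
  Q: 0 + 1(424.3) = 424.3
  R: 0 + 1(424.3) = 424.3

1030 kmol/h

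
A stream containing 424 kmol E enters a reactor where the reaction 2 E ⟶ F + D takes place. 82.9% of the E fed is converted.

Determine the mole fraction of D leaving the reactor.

E reacted = 0.829 × 424 = 351.5 kmol; ν_E = −2, so ξ = 351.5/2 = 175.7 kmol.
Outlet amounts (n = n₀ + ν ξ):
  E: 424 − 2(175.7) = 72.5
  F: 0 + 1(175.7) = 175.7
  D: 0 + 1(175.7) = 175.7
Total out = 424 kmol; y_D = 175.7 / 424 = 0.4145.

0.414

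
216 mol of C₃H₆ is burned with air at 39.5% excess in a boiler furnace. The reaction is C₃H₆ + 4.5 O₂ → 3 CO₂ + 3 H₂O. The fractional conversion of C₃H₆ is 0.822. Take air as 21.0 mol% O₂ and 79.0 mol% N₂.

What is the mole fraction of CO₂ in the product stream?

0.0788

Stoichiometric O₂ = 4.5 × 216 = 972 mol; O₂ fed = 972 × 1.395 = 1356 mol.
N₂ fed = 1356 × 79/21 = 5101 mol.
Fuel reacted = 0.822 × 216 → ξ = 177.6 mol.
Outlet (n = n₀ + ν ξ):
  C₃H₆: 216 − 1(177.6) = 38.45
  O₂: 1356 − 4.5(177.6) = 557
  N₂: 5101 (inert)
  CO₂: 0 + 3(177.6) = 532.7
  H₂O: 0 + 3(177.6) = 532.7
Total out = 6762 mol; y_CO₂ = 532.7 / 6762 = 0.07878.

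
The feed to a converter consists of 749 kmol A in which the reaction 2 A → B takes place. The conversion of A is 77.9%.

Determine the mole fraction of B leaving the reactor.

0.638

A reacted = 0.779 × 749 = 583.5 kmol; ν_A = −2, so ξ = 583.5/2 = 291.7 kmol.
Outlet amounts (n = n₀ + ν ξ):
  A: 749 − 2(291.7) = 165.5
  B: 0 + 1(291.7) = 291.7
Total out = 457.3 kmol; y_B = 291.7 / 457.3 = 0.638.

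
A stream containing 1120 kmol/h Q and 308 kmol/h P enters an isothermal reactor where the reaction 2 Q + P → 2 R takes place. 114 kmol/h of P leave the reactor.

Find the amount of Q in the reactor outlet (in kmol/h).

For P: n = n₀ − 1ξ → 114 = 308 − 1ξ, giving ξ = 194 kmol/h.
Outlet amounts (n = n₀ + ν ξ):
  Q: 1120 − 2(194) = 732
  P: 308 − 1(194) = 114
  R: 0 + 2(194) = 388

732 kmol/h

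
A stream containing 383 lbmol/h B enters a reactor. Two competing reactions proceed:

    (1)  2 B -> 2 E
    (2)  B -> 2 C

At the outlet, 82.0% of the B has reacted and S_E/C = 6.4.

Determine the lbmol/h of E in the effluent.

Conversion of B: B consumed = 0.82 × 383 = 314.1 lbmol/h = 2ξ₁ + 1ξ₂.
Selectivity: 2ξ₁ / (2ξ₂) = 6.4 → ξ₁ = 6.4 ξ₂.
Substitute: (2·6.4 + 1) ξ₂ = 314.1 → ξ₂ = 22.76 lbmol/h, ξ₁ = 145.7 lbmol/h.
Outlet amounts (n = n₀ + Σ ν·ξ):
  B: 383 − 2(145.7) − 1(22.76) = 68.94
  E: 0 + 2(145.7) = 291.3
  C: 0 + 2(22.76) = 45.52

291 lbmol/h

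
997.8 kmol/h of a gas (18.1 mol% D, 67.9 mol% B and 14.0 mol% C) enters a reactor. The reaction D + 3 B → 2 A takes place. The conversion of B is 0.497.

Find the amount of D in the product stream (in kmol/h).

68.4 kmol/h

B reacted = 0.497 × 677.5 = 336.7 kmol/h; ν_B = −3, so ξ = 336.7/3 = 112.2 kmol/h.
Outlet amounts (n = n₀ + ν ξ):
  D: 180.6 − 1(112.2) = 68.36
  B: 677.5 − 3(112.2) = 340.8
  A: 0 + 2(112.2) = 224.5
  C: 139.7 (inert)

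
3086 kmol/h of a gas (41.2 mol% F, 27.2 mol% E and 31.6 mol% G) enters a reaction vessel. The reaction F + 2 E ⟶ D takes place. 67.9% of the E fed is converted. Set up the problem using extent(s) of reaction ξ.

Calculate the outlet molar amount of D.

E reacted = 0.679 × 839.4 = 569.9 kmol/h; ν_E = −2, so ξ = 569.9/2 = 285 kmol/h.
Outlet amounts (n = n₀ + ν ξ):
  F: 1271 − 1(285) = 986.5
  E: 839.4 − 2(285) = 269.4
  D: 0 + 1(285) = 285
  G: 975.2 (inert)

285 kmol/h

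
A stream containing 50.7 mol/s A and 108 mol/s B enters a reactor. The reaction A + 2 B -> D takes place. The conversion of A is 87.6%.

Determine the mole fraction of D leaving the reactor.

0.636

A reacted = 0.876 × 50.7 = 44.41 mol/s; ν_A = −1, so ξ = 44.41/1 = 44.41 mol/s.
Outlet amounts (n = n₀ + ν ξ):
  A: 50.7 − 1(44.41) = 6.287
  B: 108 − 2(44.41) = 19.17
  D: 0 + 1(44.41) = 44.41
Total out = 69.87 mol/s; y_D = 44.41 / 69.87 = 0.6356.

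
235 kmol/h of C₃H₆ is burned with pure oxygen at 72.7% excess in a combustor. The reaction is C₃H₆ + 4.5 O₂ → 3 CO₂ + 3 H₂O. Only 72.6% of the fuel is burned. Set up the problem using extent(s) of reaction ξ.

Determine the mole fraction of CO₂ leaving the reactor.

0.238

Stoichiometric O₂ = 4.5 × 235 = 1058 kmol/h; O₂ fed = 1058 × 1.727 = 1826 kmol/h.
Fuel reacted = 0.726 × 235 → ξ = 170.6 kmol/h.
Outlet (n = n₀ + ν ξ):
  C₃H₆: 235 − 1(170.6) = 64.39
  O₂: 1826 − 4.5(170.6) = 1059
  CO₂: 0 + 3(170.6) = 511.8
  H₂O: 0 + 3(170.6) = 511.8
Total out = 2147 kmol/h; y_CO₂ = 511.8 / 2147 = 0.2384.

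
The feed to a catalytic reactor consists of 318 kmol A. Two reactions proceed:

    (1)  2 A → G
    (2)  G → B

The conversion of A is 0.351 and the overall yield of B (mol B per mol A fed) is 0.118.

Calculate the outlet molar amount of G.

18.3 kmol

Conversion of A: A consumed = 2ξ₁ = 0.351 × 318 → ξ₁ = 55.81 kmol.
Yield of B: 1ξ₂ / 318 = 0.118 → ξ₂ = 37.52 kmol.
Outlet amounts (n = n₀ + Σ ν·ξ):
  A: 318 − 2(55.81) = 206.4
  G: 0 + 1(55.81) − 1(37.52) = 18.28
  B: 0 + 1(37.52) = 37.52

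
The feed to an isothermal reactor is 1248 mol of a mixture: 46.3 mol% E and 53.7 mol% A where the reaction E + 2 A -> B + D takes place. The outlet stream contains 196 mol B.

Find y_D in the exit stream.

For B: n = n₀ + 1ξ → 196 = 0 + 1ξ, giving ξ = 196 mol.
Outlet amounts (n = n₀ + ν ξ):
  E: 577.8 − 1(196) = 381.8
  A: 670.2 − 2(196) = 278.2
  B: 0 + 1(196) = 196
  D: 0 + 1(196) = 196
Total out = 1052 mol; y_D = 196 / 1052 = 0.1863.

0.186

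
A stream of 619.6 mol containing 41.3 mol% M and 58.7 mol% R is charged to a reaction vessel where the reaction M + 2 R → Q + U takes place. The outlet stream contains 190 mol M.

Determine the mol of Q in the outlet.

65.9 mol

For M: n = n₀ − 1ξ → 190 = 255.9 − 1ξ, giving ξ = 65.89 mol.
Outlet amounts (n = n₀ + ν ξ):
  M: 255.9 − 1(65.89) = 190
  R: 363.7 − 2(65.89) = 231.9
  Q: 0 + 1(65.89) = 65.89
  U: 0 + 1(65.89) = 65.89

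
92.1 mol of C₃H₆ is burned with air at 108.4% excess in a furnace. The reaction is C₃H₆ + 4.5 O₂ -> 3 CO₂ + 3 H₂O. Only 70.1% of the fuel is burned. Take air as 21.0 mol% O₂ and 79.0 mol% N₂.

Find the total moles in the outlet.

4240 mol

Stoichiometric O₂ = 4.5 × 92.1 = 414.4 mol; O₂ fed = 414.4 × 2.084 = 863.7 mol.
N₂ fed = 863.7 × 79/21 = 3249 mol.
Fuel reacted = 0.701 × 92.1 → ξ = 64.56 mol.
Outlet (n = n₀ + ν ξ):
  C₃H₆: 92.1 − 1(64.56) = 27.54
  O₂: 863.7 − 4.5(64.56) = 573.2
  N₂: 3249 (inert)
  CO₂: 0 + 3(64.56) = 193.7
  H₂O: 0 + 3(64.56) = 193.7
Total out = 27.54 + 573.2 + 3249 + 193.7 + 193.7 = 4237 mol.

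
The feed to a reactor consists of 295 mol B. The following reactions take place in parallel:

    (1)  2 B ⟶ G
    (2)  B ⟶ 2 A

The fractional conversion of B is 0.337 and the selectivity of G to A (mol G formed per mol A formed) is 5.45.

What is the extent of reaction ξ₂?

Conversion of B: B consumed = 0.337 × 295 = 99.42 mol = 2ξ₁ + 1ξ₂.
Selectivity: 1ξ₁ / (2ξ₂) = 5.45 → ξ₁ = 10.9 ξ₂.
Substitute: (2·10.9 + 1) ξ₂ = 99.42 → ξ₂ = 4.36 mol, ξ₁ = 47.53 mol.
Outlet amounts (n = n₀ + Σ ν·ξ):
  B: 295 − 2(47.53) − 1(4.36) = 195.6
  G: 0 + 1(47.53) = 47.53
  A: 0 + 2(4.36) = 8.721

ξ₂ = 4.36 mol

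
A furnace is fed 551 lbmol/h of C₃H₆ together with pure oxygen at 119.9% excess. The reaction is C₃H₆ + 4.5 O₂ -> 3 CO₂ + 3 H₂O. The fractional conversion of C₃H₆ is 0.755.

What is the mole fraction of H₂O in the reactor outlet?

0.201

Stoichiometric O₂ = 4.5 × 551 = 2480 lbmol/h; O₂ fed = 2480 × 2.199 = 5452 lbmol/h.
Fuel reacted = 0.755 × 551 → ξ = 416 lbmol/h.
Outlet (n = n₀ + ν ξ):
  C₃H₆: 551 − 1(416) = 135
  O₂: 5452 − 4.5(416) = 3580
  CO₂: 0 + 3(416) = 1248
  H₂O: 0 + 3(416) = 1248
Total out = 6211 lbmol/h; y_H₂O = 1248 / 6211 = 0.2009.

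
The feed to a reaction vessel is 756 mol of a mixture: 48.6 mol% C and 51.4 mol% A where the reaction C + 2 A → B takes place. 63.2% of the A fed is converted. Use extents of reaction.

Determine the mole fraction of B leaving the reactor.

0.241

A reacted = 0.632 × 388.6 = 245.6 mol; ν_A = −2, so ξ = 245.6/2 = 122.8 mol.
Outlet amounts (n = n₀ + ν ξ):
  C: 367.4 − 1(122.8) = 244.6
  A: 388.6 − 2(122.8) = 143
  B: 0 + 1(122.8) = 122.8
Total out = 510.4 mol; y_B = 122.8 / 510.4 = 0.2406.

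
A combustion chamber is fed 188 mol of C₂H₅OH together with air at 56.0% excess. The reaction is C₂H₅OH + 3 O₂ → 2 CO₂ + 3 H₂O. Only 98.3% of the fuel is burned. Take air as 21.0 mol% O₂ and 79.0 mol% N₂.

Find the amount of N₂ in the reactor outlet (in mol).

3310 mol

Stoichiometric O₂ = 3 × 188 = 564 mol; O₂ fed = 564 × 1.560 = 879.8 mol.
N₂ fed = 879.8 × 79/21 = 3310 mol.
Fuel reacted = 0.983 × 188 → ξ = 184.8 mol.
Outlet (n = n₀ + ν ξ):
  C₂H₅OH: 188 − 1(184.8) = 3.196
  O₂: 879.8 − 3(184.8) = 325.4
  N₂: 3310 (inert)
  CO₂: 0 + 2(184.8) = 369.6
  H₂O: 0 + 3(184.8) = 554.4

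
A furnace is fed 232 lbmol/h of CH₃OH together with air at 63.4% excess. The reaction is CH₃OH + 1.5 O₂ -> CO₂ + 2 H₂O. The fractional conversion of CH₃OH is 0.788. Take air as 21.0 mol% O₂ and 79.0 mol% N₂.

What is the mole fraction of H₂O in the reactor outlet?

Stoichiometric O₂ = 1.5 × 232 = 348 lbmol/h; O₂ fed = 348 × 1.634 = 568.6 lbmol/h.
N₂ fed = 568.6 × 79/21 = 2139 lbmol/h.
Fuel reacted = 0.788 × 232 → ξ = 182.8 lbmol/h.
Outlet (n = n₀ + ν ξ):
  CH₃OH: 232 − 1(182.8) = 49.18
  O₂: 568.6 − 1.5(182.8) = 294.4
  N₂: 2139 (inert)
  CO₂: 0 + 1(182.8) = 182.8
  H₂O: 0 + 2(182.8) = 365.6
Total out = 3031 lbmol/h; y_H₂O = 365.6 / 3031 = 0.1206.

0.121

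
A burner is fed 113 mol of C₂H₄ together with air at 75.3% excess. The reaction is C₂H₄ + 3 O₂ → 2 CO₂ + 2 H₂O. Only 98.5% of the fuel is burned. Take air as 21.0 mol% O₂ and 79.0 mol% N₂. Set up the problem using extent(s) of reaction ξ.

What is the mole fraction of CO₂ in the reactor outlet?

Stoichiometric O₂ = 3 × 113 = 339 mol; O₂ fed = 339 × 1.753 = 594.3 mol.
N₂ fed = 594.3 × 79/21 = 2236 mol.
Fuel reacted = 0.985 × 113 → ξ = 111.3 mol.
Outlet (n = n₀ + ν ξ):
  C₂H₄: 113 − 1(111.3) = 1.695
  O₂: 594.3 − 3(111.3) = 260.4
  N₂: 2236 (inert)
  CO₂: 0 + 2(111.3) = 222.6
  H₂O: 0 + 2(111.3) = 222.6
Total out = 2943 mol; y_CO₂ = 222.6 / 2943 = 0.07564.

0.0756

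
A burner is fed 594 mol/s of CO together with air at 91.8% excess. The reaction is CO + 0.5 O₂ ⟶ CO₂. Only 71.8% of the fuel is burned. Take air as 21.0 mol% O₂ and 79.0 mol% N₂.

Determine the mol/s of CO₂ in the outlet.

426 mol/s

Stoichiometric O₂ = 0.5 × 594 = 297 mol/s; O₂ fed = 297 × 1.918 = 569.6 mol/s.
N₂ fed = 569.6 × 79/21 = 2143 mol/s.
Fuel reacted = 0.718 × 594 → ξ = 426.5 mol/s.
Outlet (n = n₀ + ν ξ):
  CO: 594 − 1(426.5) = 167.5
  O₂: 569.6 − 0.5(426.5) = 356.4
  N₂: 2143 (inert)
  CO₂: 0 + 1(426.5) = 426.5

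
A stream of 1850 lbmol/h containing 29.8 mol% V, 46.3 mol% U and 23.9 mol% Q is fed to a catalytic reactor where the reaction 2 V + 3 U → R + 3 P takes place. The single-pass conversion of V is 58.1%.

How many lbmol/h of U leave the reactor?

376 lbmol/h

V reacted = 0.581 × 551.3 = 320.3 lbmol/h; ν_V = −2, so ξ = 320.3/2 = 160.2 lbmol/h.
Outlet amounts (n = n₀ + ν ξ):
  V: 551.3 − 2(160.2) = 231
  U: 856.5 − 3(160.2) = 376.1
  R: 0 + 1(160.2) = 160.2
  P: 0 + 3(160.2) = 480.5
  Q: 442.1 (inert)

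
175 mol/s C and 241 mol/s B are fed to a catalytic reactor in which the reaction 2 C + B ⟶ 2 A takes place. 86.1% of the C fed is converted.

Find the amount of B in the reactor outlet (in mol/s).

166 mol/s

C reacted = 0.861 × 175 = 150.7 mol/s; ν_C = −2, so ξ = 150.7/2 = 75.34 mol/s.
Outlet amounts (n = n₀ + ν ξ):
  C: 175 − 2(75.34) = 24.32
  B: 241 − 1(75.34) = 165.7
  A: 0 + 2(75.34) = 150.7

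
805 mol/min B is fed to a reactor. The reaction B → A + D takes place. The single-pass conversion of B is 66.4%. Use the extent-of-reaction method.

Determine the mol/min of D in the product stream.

B reacted = 0.664 × 805 = 534.5 mol/min; ν_B = −1, so ξ = 534.5/1 = 534.5 mol/min.
Outlet amounts (n = n₀ + ν ξ):
  B: 805 − 1(534.5) = 270.5
  A: 0 + 1(534.5) = 534.5
  D: 0 + 1(534.5) = 534.5

535 mol/min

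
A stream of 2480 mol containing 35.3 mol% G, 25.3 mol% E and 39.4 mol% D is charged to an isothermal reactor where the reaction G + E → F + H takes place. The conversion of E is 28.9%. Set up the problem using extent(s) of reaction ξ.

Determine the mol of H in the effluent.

181 mol

E reacted = 0.289 × 627.4 = 181.3 mol; ν_E = −1, so ξ = 181.3/1 = 181.3 mol.
Outlet amounts (n = n₀ + ν ξ):
  G: 875.4 − 1(181.3) = 694.1
  E: 627.4 − 1(181.3) = 446.1
  F: 0 + 1(181.3) = 181.3
  H: 0 + 1(181.3) = 181.3
  D: 977.1 (inert)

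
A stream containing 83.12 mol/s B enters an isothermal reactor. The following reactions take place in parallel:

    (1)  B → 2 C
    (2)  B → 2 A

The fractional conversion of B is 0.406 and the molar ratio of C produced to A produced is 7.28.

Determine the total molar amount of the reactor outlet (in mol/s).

Conversion of B: B consumed = 0.406 × 83.12 = 33.75 mol/s = 1ξ₁ + 1ξ₂.
Selectivity: 2ξ₁ / (2ξ₂) = 7.28 → ξ₁ = 7.28 ξ₂.
Substitute: (1·7.28 + 1) ξ₂ = 33.75 → ξ₂ = 4.076 mol/s, ξ₁ = 29.67 mol/s.
Outlet amounts (n = n₀ + Σ ν·ξ):
  B: 83.12 − 1(29.67) − 1(4.076) = 49.37
  C: 0 + 2(29.67) = 59.34
  A: 0 + 2(4.076) = 8.151
Total out = 49.37 + 59.34 + 8.151 = 116.9 mol/s.

117 mol/s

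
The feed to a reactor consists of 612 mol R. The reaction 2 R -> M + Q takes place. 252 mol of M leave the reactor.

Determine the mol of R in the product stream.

For M: n = n₀ + 1ξ → 252 = 0 + 1ξ, giving ξ = 252 mol.
Outlet amounts (n = n₀ + ν ξ):
  R: 612 − 2(252) = 108
  M: 0 + 1(252) = 252
  Q: 0 + 1(252) = 252

108 mol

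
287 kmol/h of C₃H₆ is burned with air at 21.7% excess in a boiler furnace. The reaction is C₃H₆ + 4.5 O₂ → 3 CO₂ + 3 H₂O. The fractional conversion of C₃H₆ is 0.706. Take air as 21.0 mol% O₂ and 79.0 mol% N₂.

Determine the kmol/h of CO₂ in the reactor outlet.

Stoichiometric O₂ = 4.5 × 287 = 1292 kmol/h; O₂ fed = 1292 × 1.217 = 1572 kmol/h.
N₂ fed = 1572 × 79/21 = 5913 kmol/h.
Fuel reacted = 0.706 × 287 → ξ = 202.6 kmol/h.
Outlet (n = n₀ + ν ξ):
  C₃H₆: 287 − 1(202.6) = 84.38
  O₂: 1572 − 4.5(202.6) = 660
  N₂: 5913 (inert)
  CO₂: 0 + 3(202.6) = 607.9
  H₂O: 0 + 3(202.6) = 607.9

608 kmol/h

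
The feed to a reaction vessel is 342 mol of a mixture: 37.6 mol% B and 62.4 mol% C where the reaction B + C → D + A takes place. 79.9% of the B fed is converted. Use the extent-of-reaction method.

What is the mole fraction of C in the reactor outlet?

B reacted = 0.799 × 128.6 = 102.7 mol; ν_B = −1, so ξ = 102.7/1 = 102.7 mol.
Outlet amounts (n = n₀ + ν ξ):
  B: 128.6 − 1(102.7) = 25.85
  C: 213.4 − 1(102.7) = 110.7
  D: 0 + 1(102.7) = 102.7
  A: 0 + 1(102.7) = 102.7
Total out = 342 mol; y_C = 110.7 / 342 = 0.3236.

0.324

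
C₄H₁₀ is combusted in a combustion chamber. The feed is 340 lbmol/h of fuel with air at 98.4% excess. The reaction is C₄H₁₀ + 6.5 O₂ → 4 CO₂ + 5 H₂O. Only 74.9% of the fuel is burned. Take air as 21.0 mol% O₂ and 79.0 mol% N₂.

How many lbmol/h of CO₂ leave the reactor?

1020 lbmol/h

Stoichiometric O₂ = 6.5 × 340 = 2210 lbmol/h; O₂ fed = 2210 × 1.984 = 4385 lbmol/h.
N₂ fed = 4385 × 79/21 = 16490 lbmol/h.
Fuel reacted = 0.749 × 340 → ξ = 254.7 lbmol/h.
Outlet (n = n₀ + ν ξ):
  C₄H₁₀: 340 − 1(254.7) = 85.34
  O₂: 4385 − 6.5(254.7) = 2729
  N₂: 16490 (inert)
  CO₂: 0 + 4(254.7) = 1019
  H₂O: 0 + 5(254.7) = 1273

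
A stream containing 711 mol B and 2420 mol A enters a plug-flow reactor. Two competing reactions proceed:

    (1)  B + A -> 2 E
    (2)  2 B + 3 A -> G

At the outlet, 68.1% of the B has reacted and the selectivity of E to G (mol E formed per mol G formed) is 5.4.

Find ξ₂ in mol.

Conversion of B: B consumed = 0.681 × 711 = 484.2 mol = 1ξ₁ + 2ξ₂.
Selectivity: 2ξ₁ / (1ξ₂) = 5.4 → ξ₁ = 2.7 ξ₂.
Substitute: (1·2.7 + 2) ξ₂ = 484.2 → ξ₂ = 103 mol, ξ₁ = 278.2 mol.
Outlet amounts (n = n₀ + Σ ν·ξ):
  B: 711 − 1(278.2) − 2(103) = 226.8
  A: 2420 − 1(278.2) − 3(103) = 1833
  E: 0 + 2(278.2) = 556.3
  G: 0 + 1(103) = 103

ξ₂ = 103 mol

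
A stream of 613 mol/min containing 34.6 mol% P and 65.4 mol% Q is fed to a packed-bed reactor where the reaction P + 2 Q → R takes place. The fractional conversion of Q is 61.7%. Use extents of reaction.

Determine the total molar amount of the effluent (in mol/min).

Q reacted = 0.617 × 400.9 = 247.4 mol/min; ν_Q = −2, so ξ = 247.4/2 = 123.7 mol/min.
Outlet amounts (n = n₀ + ν ξ):
  P: 212.1 − 1(123.7) = 88.42
  Q: 400.9 − 2(123.7) = 153.5
  R: 0 + 1(123.7) = 123.7
Total out = 88.42 + 153.5 + 123.7 = 365.6 mol/min.

366 mol/min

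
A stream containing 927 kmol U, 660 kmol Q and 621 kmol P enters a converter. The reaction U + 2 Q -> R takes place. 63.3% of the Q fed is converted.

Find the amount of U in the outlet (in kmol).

718 kmol

Q reacted = 0.633 × 660 = 417.8 kmol; ν_Q = −2, so ξ = 417.8/2 = 208.9 kmol.
Outlet amounts (n = n₀ + ν ξ):
  U: 927 − 1(208.9) = 718.1
  Q: 660 − 2(208.9) = 242.2
  R: 0 + 1(208.9) = 208.9
  P: 621 (inert)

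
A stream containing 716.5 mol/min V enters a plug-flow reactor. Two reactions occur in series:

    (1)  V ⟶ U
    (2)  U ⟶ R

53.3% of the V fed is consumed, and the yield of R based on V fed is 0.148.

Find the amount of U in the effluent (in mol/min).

Conversion of V: V consumed = 1ξ₁ = 0.533 × 716.5 → ξ₁ = 381.9 mol/min.
Yield of R: 1ξ₂ / 716.5 = 0.148 → ξ₂ = 106 mol/min.
Outlet amounts (n = n₀ + Σ ν·ξ):
  V: 716.5 − 1(381.9) = 334.6
  U: 0 + 1(381.9) − 1(106) = 275.9
  R: 0 + 1(106) = 106

276 mol/min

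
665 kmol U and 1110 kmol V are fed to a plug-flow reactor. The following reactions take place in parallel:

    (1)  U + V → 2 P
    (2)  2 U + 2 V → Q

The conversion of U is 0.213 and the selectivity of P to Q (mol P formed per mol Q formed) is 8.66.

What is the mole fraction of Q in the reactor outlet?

0.0131

Conversion of U: U consumed = 0.213 × 665 = 141.6 kmol = 1ξ₁ + 2ξ₂.
Selectivity: 2ξ₁ / (1ξ₂) = 8.66 → ξ₁ = 4.33 ξ₂.
Substitute: (1·4.33 + 2) ξ₂ = 141.6 → ξ₂ = 22.38 kmol, ξ₁ = 96.89 kmol.
Outlet amounts (n = n₀ + Σ ν·ξ):
  U: 665 − 1(96.89) − 2(22.38) = 523.4
  V: 1110 − 1(96.89) − 2(22.38) = 968.4
  P: 0 + 2(96.89) = 193.8
  Q: 0 + 1(22.38) = 22.38
Total out = 1708 kmol; y_Q = 22.38 / 1708 = 0.0131.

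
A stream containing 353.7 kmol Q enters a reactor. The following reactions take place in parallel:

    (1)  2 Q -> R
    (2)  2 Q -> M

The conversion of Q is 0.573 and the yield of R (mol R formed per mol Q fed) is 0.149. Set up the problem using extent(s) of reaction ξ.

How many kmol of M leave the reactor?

Yield of R: 1ξ₁ / 353.7 = 0.149 → ξ₁ = 52.7 kmol.
Conversion of Q: 2ξ₁ + 2ξ₂ = 0.573 × 353.7 = 202.7 → ξ₂ = 48.63 kmol.
Outlet amounts (n = n₀ + Σ ν·ξ):
  Q: 353.7 − 2(52.7) − 2(48.63) = 151
  R: 0 + 1(52.7) = 52.7
  M: 0 + 1(48.63) = 48.63

48.6 kmol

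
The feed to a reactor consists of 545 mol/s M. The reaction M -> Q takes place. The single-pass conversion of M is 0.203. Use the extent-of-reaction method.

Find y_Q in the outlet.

0.203

M reacted = 0.203 × 545 = 110.6 mol/s; ν_M = −1, so ξ = 110.6/1 = 110.6 mol/s.
Outlet amounts (n = n₀ + ν ξ):
  M: 545 − 1(110.6) = 434.4
  Q: 0 + 1(110.6) = 110.6
Total out = 545 mol/s; y_Q = 110.6 / 545 = 0.203.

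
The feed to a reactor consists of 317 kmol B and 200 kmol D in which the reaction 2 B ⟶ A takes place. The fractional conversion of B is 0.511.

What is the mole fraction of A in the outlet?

B reacted = 0.511 × 317 = 162 kmol; ν_B = −2, so ξ = 162/2 = 80.99 kmol.
Outlet amounts (n = n₀ + ν ξ):
  B: 317 − 2(80.99) = 155
  A: 0 + 1(80.99) = 80.99
  D: 200 (inert)
Total out = 436 kmol; y_A = 80.99 / 436 = 0.1858.

0.186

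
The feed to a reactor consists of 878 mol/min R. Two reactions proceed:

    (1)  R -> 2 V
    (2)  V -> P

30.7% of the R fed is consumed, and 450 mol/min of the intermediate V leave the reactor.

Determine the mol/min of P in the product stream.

Conversion of R: R consumed = 1ξ₁ = 0.307 × 878 → ξ₁ = 269.5 mol/min.
V balance: n_V = 0 + 2ξ₁ − 1ξ₂ = 450 → ξ₂ = (2·269.5 − 450)/1 = 89.09 mol/min.
Outlet amounts (n = n₀ + Σ ν·ξ):
  R: 878 − 1(269.5) = 608.5
  V: 0 + 2(269.5) − 1(89.09) = 450
  P: 0 + 1(89.09) = 89.09

89.1 mol/min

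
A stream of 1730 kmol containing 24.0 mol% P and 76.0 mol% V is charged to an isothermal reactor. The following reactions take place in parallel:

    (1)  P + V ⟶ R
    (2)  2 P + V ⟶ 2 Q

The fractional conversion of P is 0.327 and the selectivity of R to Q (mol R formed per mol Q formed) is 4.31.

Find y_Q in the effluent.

0.0159

Conversion of P: P consumed = 0.327 × 415.2 = 135.8 kmol = 1ξ₁ + 2ξ₂.
Selectivity: 1ξ₁ / (2ξ₂) = 4.31 → ξ₁ = 8.62 ξ₂.
Substitute: (1·8.62 + 2) ξ₂ = 135.8 → ξ₂ = 12.78 kmol, ξ₁ = 110.2 kmol.
Outlet amounts (n = n₀ + Σ ν·ξ):
  P: 415.2 − 1(110.2) − 2(12.78) = 279.4
  V: 1315 − 1(110.2) − 1(12.78) = 1192
  R: 0 + 1(110.2) = 110.2
  Q: 0 + 2(12.78) = 25.57
Total out = 1607 kmol; y_Q = 25.57 / 1607 = 0.01591.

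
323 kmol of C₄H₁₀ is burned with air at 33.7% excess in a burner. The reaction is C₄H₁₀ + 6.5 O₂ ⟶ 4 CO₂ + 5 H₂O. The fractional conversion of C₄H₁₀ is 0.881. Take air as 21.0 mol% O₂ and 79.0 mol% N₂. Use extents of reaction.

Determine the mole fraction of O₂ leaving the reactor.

0.0678

Stoichiometric O₂ = 6.5 × 323 = 2100 kmol; O₂ fed = 2100 × 1.337 = 2807 kmol.
N₂ fed = 2807 × 79/21 = 10560 kmol.
Fuel reacted = 0.881 × 323 → ξ = 284.6 kmol.
Outlet (n = n₀ + ν ξ):
  C₄H₁₀: 323 − 1(284.6) = 38.44
  O₂: 2807 − 6.5(284.6) = 957.4
  N₂: 10560 (inert)
  CO₂: 0 + 4(284.6) = 1138
  H₂O: 0 + 5(284.6) = 1423
Total out = 14120 kmol; y_O₂ = 957.4 / 14120 = 0.06782.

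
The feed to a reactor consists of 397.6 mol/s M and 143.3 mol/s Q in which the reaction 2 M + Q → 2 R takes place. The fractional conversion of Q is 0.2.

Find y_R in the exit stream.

0.112

Q reacted = 0.2 × 143.3 = 28.66 mol/s; ν_Q = −1, so ξ = 28.66/1 = 28.66 mol/s.
Outlet amounts (n = n₀ + ν ξ):
  M: 397.6 − 2(28.66) = 340.3
  Q: 143.3 − 1(28.66) = 114.6
  R: 0 + 2(28.66) = 57.32
Total out = 512.2 mol/s; y_R = 57.32 / 512.2 = 0.1119.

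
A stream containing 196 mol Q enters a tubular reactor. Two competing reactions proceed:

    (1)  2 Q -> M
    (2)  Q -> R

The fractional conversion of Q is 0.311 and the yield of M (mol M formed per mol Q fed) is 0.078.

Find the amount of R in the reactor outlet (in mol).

30.4 mol

Yield of M: 1ξ₁ / 196 = 0.078 → ξ₁ = 15.29 mol.
Conversion of Q: 2ξ₁ + 1ξ₂ = 0.311 × 196 = 60.96 → ξ₂ = 30.38 mol.
Outlet amounts (n = n₀ + Σ ν·ξ):
  Q: 196 − 2(15.29) − 1(30.38) = 135
  M: 0 + 1(15.29) = 15.29
  R: 0 + 1(30.38) = 30.38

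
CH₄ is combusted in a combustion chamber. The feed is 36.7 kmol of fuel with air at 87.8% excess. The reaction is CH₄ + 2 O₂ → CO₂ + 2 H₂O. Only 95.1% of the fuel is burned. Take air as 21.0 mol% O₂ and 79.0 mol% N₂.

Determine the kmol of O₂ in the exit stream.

Stoichiometric O₂ = 2 × 36.7 = 73.4 kmol; O₂ fed = 73.4 × 1.878 = 137.8 kmol.
N₂ fed = 137.8 × 79/21 = 518.6 kmol.
Fuel reacted = 0.951 × 36.7 → ξ = 34.9 kmol.
Outlet (n = n₀ + ν ξ):
  CH₄: 36.7 − 1(34.9) = 1.798
  O₂: 137.8 − 2(34.9) = 68.04
  N₂: 518.6 (inert)
  CO₂: 0 + 1(34.9) = 34.9
  H₂O: 0 + 2(34.9) = 69.8

68 kmol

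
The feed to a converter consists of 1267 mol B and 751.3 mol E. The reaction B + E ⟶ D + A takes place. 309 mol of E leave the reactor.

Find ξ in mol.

ξ = 442 mol

For E: n = n₀ − 1ξ → 309 = 751.3 − 1ξ, giving ξ = 442.3 mol.
Outlet amounts (n = n₀ + ν ξ):
  B: 1267 − 1(442.3) = 824.7
  E: 751.3 − 1(442.3) = 309
  D: 0 + 1(442.3) = 442.3
  A: 0 + 1(442.3) = 442.3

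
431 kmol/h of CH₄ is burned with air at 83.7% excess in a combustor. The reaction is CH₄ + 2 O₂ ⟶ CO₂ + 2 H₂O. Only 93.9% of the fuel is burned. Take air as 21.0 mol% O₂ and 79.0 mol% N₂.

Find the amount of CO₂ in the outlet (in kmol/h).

405 kmol/h

Stoichiometric O₂ = 2 × 431 = 862 kmol/h; O₂ fed = 862 × 1.837 = 1583 kmol/h.
N₂ fed = 1583 × 79/21 = 5957 kmol/h.
Fuel reacted = 0.939 × 431 → ξ = 404.7 kmol/h.
Outlet (n = n₀ + ν ξ):
  CH₄: 431 − 1(404.7) = 26.29
  O₂: 1583 − 2(404.7) = 774.1
  N₂: 5957 (inert)
  CO₂: 0 + 1(404.7) = 404.7
  H₂O: 0 + 2(404.7) = 809.4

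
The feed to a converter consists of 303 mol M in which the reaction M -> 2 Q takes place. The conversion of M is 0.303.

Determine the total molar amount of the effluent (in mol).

M reacted = 0.303 × 303 = 91.81 mol; ν_M = −1, so ξ = 91.81/1 = 91.81 mol.
Outlet amounts (n = n₀ + ν ξ):
  M: 303 − 1(91.81) = 211.2
  Q: 0 + 2(91.81) = 183.6
Total out = 211.2 + 183.6 = 394.8 mol.

395 mol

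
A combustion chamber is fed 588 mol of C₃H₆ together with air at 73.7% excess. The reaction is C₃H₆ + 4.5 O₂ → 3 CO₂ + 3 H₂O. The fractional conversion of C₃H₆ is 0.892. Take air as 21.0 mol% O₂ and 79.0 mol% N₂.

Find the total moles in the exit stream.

22700 mol

Stoichiometric O₂ = 4.5 × 588 = 2646 mol; O₂ fed = 2646 × 1.737 = 4596 mol.
N₂ fed = 4596 × 79/21 = 17290 mol.
Fuel reacted = 0.892 × 588 → ξ = 524.5 mol.
Outlet (n = n₀ + ν ξ):
  C₃H₆: 588 − 1(524.5) = 63.5
  O₂: 4596 − 4.5(524.5) = 2236
  N₂: 17290 (inert)
  CO₂: 0 + 3(524.5) = 1573
  H₂O: 0 + 3(524.5) = 1573
Total out = 63.5 + 2236 + 17290 + 1573 + 1573 = 22740 mol.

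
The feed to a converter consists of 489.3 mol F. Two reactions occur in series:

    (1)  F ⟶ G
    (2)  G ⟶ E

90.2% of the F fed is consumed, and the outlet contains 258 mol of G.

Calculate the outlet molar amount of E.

Conversion of F: F consumed = 1ξ₁ = 0.902 × 489.3 → ξ₁ = 441.3 mol.
G balance: n_G = 0 + 1ξ₁ − 1ξ₂ = 258 → ξ₂ = (1·441.3 − 258)/1 = 183.3 mol.
Outlet amounts (n = n₀ + Σ ν·ξ):
  F: 489.3 − 1(441.3) = 47.95
  G: 0 + 1(441.3) − 1(183.3) = 258
  E: 0 + 1(183.3) = 183.3

183 mol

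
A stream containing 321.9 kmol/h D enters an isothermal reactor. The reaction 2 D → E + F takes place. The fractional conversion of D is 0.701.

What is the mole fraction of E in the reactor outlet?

0.35

D reacted = 0.701 × 321.9 = 225.7 kmol/h; ν_D = −2, so ξ = 225.7/2 = 112.8 kmol/h.
Outlet amounts (n = n₀ + ν ξ):
  D: 321.9 − 2(112.8) = 96.25
  E: 0 + 1(112.8) = 112.8
  F: 0 + 1(112.8) = 112.8
Total out = 321.9 kmol/h; y_E = 112.8 / 321.9 = 0.3505.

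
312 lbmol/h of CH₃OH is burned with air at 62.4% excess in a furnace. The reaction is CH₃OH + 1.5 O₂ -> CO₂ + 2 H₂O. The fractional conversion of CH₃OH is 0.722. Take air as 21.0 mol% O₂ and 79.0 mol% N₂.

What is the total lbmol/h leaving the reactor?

Stoichiometric O₂ = 1.5 × 312 = 468 lbmol/h; O₂ fed = 468 × 1.624 = 760 lbmol/h.
N₂ fed = 760 × 79/21 = 2859 lbmol/h.
Fuel reacted = 0.722 × 312 → ξ = 225.3 lbmol/h.
Outlet (n = n₀ + ν ξ):
  CH₃OH: 312 − 1(225.3) = 86.74
  O₂: 760 − 1.5(225.3) = 422.1
  N₂: 2859 (inert)
  CO₂: 0 + 1(225.3) = 225.3
  H₂O: 0 + 2(225.3) = 450.5
Total out = 86.74 + 422.1 + 2859 + 225.3 + 450.5 = 4044 lbmol/h.

4040 lbmol/h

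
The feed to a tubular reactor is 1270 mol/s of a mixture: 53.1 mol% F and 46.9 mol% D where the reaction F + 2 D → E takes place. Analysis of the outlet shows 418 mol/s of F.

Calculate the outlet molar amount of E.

For F: n = n₀ − 1ξ → 418 = 674.4 − 1ξ, giving ξ = 256.4 mol/s.
Outlet amounts (n = n₀ + ν ξ):
  F: 674.4 − 1(256.4) = 418
  D: 595.6 − 2(256.4) = 82.89
  E: 0 + 1(256.4) = 256.4

256 mol/s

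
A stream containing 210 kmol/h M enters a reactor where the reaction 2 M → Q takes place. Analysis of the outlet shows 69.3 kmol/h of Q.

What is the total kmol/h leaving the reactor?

141 kmol/h

For Q: n = n₀ + 1ξ → 69.3 = 0 + 1ξ, giving ξ = 69.3 kmol/h.
Outlet amounts (n = n₀ + ν ξ):
  M: 210 − 2(69.3) = 71.4
  Q: 0 + 1(69.3) = 69.3
Total out = 71.4 + 69.3 = 140.7 kmol/h.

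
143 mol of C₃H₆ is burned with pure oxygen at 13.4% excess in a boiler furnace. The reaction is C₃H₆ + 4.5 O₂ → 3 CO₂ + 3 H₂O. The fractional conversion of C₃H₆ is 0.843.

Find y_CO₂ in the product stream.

0.388

Stoichiometric O₂ = 4.5 × 143 = 643.5 mol; O₂ fed = 643.5 × 1.134 = 729.7 mol.
Fuel reacted = 0.843 × 143 → ξ = 120.5 mol.
Outlet (n = n₀ + ν ξ):
  C₃H₆: 143 − 1(120.5) = 22.45
  O₂: 729.7 − 4.5(120.5) = 187.3
  CO₂: 0 + 3(120.5) = 361.6
  H₂O: 0 + 3(120.5) = 361.6
Total out = 933 mol; y_CO₂ = 361.6 / 933 = 0.3876.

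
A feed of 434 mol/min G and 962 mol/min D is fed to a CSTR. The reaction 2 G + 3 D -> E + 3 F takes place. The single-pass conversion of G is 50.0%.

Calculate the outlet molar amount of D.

G reacted = 0.5 × 434 = 217 mol/min; ν_G = −2, so ξ = 217/2 = 108.5 mol/min.
Outlet amounts (n = n₀ + ν ξ):
  G: 434 − 2(108.5) = 217
  D: 962 − 3(108.5) = 636.5
  E: 0 + 1(108.5) = 108.5
  F: 0 + 3(108.5) = 325.5

636 mol/min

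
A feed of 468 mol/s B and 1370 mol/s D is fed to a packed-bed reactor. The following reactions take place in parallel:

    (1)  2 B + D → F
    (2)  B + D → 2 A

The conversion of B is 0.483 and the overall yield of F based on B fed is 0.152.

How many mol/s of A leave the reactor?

Yield of F: 1ξ₁ / 468 = 0.152 → ξ₁ = 71.14 mol/s.
Conversion of B: 2ξ₁ + 1ξ₂ = 0.483 × 468 = 226 → ξ₂ = 83.77 mol/s.
Outlet amounts (n = n₀ + Σ ν·ξ):
  B: 468 − 2(71.14) − 1(83.77) = 242
  D: 1370 − 1(71.14) − 1(83.77) = 1215
  F: 0 + 1(71.14) = 71.14
  A: 0 + 2(83.77) = 167.5

168 mol/s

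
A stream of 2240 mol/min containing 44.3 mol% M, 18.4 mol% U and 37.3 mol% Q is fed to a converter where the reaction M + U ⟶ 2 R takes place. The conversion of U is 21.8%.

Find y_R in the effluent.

0.0802

U reacted = 0.218 × 412.2 = 89.85 mol/min; ν_U = −1, so ξ = 89.85/1 = 89.85 mol/min.
Outlet amounts (n = n₀ + ν ξ):
  M: 992.3 − 1(89.85) = 902.5
  U: 412.2 − 1(89.85) = 322.3
  R: 0 + 2(89.85) = 179.7
  Q: 835.5 (inert)
Total out = 2240 mol/min; y_R = 179.7 / 2240 = 0.08022.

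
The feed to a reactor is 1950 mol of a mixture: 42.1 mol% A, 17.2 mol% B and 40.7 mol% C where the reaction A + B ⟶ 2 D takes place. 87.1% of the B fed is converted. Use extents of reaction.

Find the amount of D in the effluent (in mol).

584 mol

B reacted = 0.871 × 335.4 = 292.1 mol; ν_B = −1, so ξ = 292.1/1 = 292.1 mol.
Outlet amounts (n = n₀ + ν ξ):
  A: 821 − 1(292.1) = 528.8
  B: 335.4 − 1(292.1) = 43.27
  D: 0 + 2(292.1) = 584.3
  C: 793.6 (inert)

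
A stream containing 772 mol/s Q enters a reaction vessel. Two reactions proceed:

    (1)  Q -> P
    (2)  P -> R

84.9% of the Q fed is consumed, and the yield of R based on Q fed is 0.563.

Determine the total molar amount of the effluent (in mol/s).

Conversion of Q: Q consumed = 1ξ₁ = 0.849 × 772 → ξ₁ = 655.4 mol/s.
Yield of R: 1ξ₂ / 772 = 0.563 → ξ₂ = 434.6 mol/s.
Outlet amounts (n = n₀ + Σ ν·ξ):
  Q: 772 − 1(655.4) = 116.6
  P: 0 + 1(655.4) − 1(434.6) = 220.8
  R: 0 + 1(434.6) = 434.6
Total out = 116.6 + 220.8 + 434.6 = 772 mol/s.

772 mol/s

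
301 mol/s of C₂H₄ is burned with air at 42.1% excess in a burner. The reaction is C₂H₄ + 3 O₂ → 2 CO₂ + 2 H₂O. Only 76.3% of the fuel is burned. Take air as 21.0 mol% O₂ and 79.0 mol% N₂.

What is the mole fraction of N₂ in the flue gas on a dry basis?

Stoichiometric O₂ = 3 × 301 = 903 mol/s; O₂ fed = 903 × 1.421 = 1283 mol/s.
N₂ fed = 1283 × 79/21 = 4827 mol/s.
Fuel reacted = 0.763 × 301 → ξ = 229.7 mol/s.
Outlet (n = n₀ + ν ξ):
  C₂H₄: 301 − 1(229.7) = 71.34
  O₂: 1283 − 3(229.7) = 594.2
  N₂: 4827 (inert)
  CO₂: 0 + 2(229.7) = 459.3
  H₂O: 0 + 2(229.7) = 459.3
Dry total = 5952 mol/s; y_N₂ (dry) = 4827 / 5952 = 0.811.

0.811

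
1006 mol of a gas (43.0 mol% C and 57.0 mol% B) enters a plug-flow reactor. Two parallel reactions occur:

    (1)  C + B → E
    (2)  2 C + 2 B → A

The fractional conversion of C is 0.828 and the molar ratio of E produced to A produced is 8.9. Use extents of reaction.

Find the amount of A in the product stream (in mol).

Conversion of C: C consumed = 0.828 × 432.6 = 358.2 mol = 1ξ₁ + 2ξ₂.
Selectivity: 1ξ₁ / (1ξ₂) = 8.9 → ξ₁ = 8.9 ξ₂.
Substitute: (1·8.9 + 2) ξ₂ = 358.2 → ξ₂ = 32.86 mol, ξ₁ = 292.5 mol.
Outlet amounts (n = n₀ + Σ ν·ξ):
  C: 432.6 − 1(292.5) − 2(32.86) = 74.4
  B: 573.4 − 1(292.5) − 2(32.86) = 215.2
  E: 0 + 1(292.5) = 292.5
  A: 0 + 1(32.86) = 32.86

32.9 mol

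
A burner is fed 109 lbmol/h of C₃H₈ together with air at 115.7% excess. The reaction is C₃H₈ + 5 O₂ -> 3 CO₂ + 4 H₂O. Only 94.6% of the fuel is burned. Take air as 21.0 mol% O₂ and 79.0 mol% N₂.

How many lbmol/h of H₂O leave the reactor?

Stoichiometric O₂ = 5 × 109 = 545 lbmol/h; O₂ fed = 545 × 2.157 = 1176 lbmol/h.
N₂ fed = 1176 × 79/21 = 4422 lbmol/h.
Fuel reacted = 0.946 × 109 → ξ = 103.1 lbmol/h.
Outlet (n = n₀ + ν ξ):
  C₃H₈: 109 − 1(103.1) = 5.886
  O₂: 1176 − 5(103.1) = 660
  N₂: 4422 (inert)
  CO₂: 0 + 3(103.1) = 309.3
  H₂O: 0 + 4(103.1) = 412.5

412 lbmol/h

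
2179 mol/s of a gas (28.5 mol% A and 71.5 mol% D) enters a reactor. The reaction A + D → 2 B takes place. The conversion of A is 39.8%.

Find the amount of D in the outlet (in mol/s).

A reacted = 0.398 × 621 = 247.2 mol/s; ν_A = −1, so ξ = 247.2/1 = 247.2 mol/s.
Outlet amounts (n = n₀ + ν ξ):
  A: 621 − 1(247.2) = 373.9
  D: 1558 − 1(247.2) = 1311
  B: 0 + 2(247.2) = 494.3

1310 mol/s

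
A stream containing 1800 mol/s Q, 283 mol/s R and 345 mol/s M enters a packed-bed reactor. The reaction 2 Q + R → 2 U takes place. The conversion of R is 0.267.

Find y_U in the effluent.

0.0642

R reacted = 0.267 × 283 = 75.56 mol/s; ν_R = −1, so ξ = 75.56/1 = 75.56 mol/s.
Outlet amounts (n = n₀ + ν ξ):
  Q: 1800 − 2(75.56) = 1649
  R: 283 − 1(75.56) = 207.4
  U: 0 + 2(75.56) = 151.1
  M: 345 (inert)
Total out = 2352 mol/s; y_U = 151.1 / 2352 = 0.06424.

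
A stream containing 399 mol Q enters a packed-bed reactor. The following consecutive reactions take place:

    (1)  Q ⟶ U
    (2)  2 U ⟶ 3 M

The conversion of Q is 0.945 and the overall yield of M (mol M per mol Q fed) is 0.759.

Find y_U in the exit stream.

0.35

Conversion of Q: Q consumed = 1ξ₁ = 0.945 × 399 → ξ₁ = 377.1 mol.
Yield of M: 3ξ₂ / 399 = 0.759 → ξ₂ = 100.9 mol.
Outlet amounts (n = n₀ + Σ ν·ξ):
  Q: 399 − 1(377.1) = 21.94
  U: 0 + 1(377.1) − 2(100.9) = 175.2
  M: 0 + 3(100.9) = 302.8
Total out = 499.9 mol; y_U = 175.2 / 499.9 = 0.3504.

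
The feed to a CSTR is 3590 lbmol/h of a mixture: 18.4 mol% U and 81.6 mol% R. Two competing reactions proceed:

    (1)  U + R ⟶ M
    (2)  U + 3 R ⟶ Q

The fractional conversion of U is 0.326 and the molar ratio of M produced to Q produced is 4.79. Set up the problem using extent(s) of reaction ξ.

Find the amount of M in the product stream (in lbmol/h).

178 lbmol/h

Conversion of U: U consumed = 0.326 × 660.6 = 215.3 lbmol/h = 1ξ₁ + 1ξ₂.
Selectivity: 1ξ₁ / (1ξ₂) = 4.79 → ξ₁ = 4.79 ξ₂.
Substitute: (1·4.79 + 1) ξ₂ = 215.3 → ξ₂ = 37.19 lbmol/h, ξ₁ = 178.2 lbmol/h.
Outlet amounts (n = n₀ + Σ ν·ξ):
  U: 660.6 − 1(178.2) − 1(37.19) = 445.2
  R: 2929 − 1(178.2) − 3(37.19) = 2640
  M: 0 + 1(178.2) = 178.2
  Q: 0 + 1(37.19) = 37.19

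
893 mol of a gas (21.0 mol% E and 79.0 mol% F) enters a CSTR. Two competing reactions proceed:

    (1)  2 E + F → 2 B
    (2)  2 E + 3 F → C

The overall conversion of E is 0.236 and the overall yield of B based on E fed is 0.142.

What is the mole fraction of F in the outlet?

Yield of B: 2ξ₁ / 187.5 = 0.142 → ξ₁ = 13.31 mol.
Conversion of E: 2ξ₁ + 2ξ₂ = 0.236 × 187.5 = 44.26 → ξ₂ = 8.814 mol.
Outlet amounts (n = n₀ + Σ ν·ξ):
  E: 187.5 − 2(13.31) − 2(8.814) = 143.3
  F: 705.5 − 1(13.31) − 3(8.814) = 665.7
  B: 0 + 2(13.31) = 26.63
  C: 0 + 1(8.814) = 8.814
Total out = 844.4 mol; y_F = 665.7 / 844.4 = 0.7884.

0.788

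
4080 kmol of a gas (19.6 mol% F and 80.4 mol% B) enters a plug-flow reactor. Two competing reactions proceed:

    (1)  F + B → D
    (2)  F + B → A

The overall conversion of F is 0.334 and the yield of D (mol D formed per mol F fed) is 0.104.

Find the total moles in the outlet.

Yield of D: 1ξ₁ / 799.7 = 0.104 → ξ₁ = 83.17 kmol.
Conversion of F: 1ξ₁ + 1ξ₂ = 0.334 × 799.7 = 267.1 → ξ₂ = 183.9 kmol.
Outlet amounts (n = n₀ + Σ ν·ξ):
  F: 799.7 − 1(83.17) − 1(183.9) = 532.6
  B: 3280 − 1(83.17) − 1(183.9) = 3013
  D: 0 + 1(83.17) = 83.17
  A: 0 + 1(183.9) = 183.9
Total out = 532.6 + 3013 + 83.17 + 183.9 = 3813 kmol.

3810 kmol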